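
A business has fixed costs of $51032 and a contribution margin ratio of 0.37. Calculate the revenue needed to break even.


Formula: BER = Fixed Costs / Contribution Margin Ratio
BER = $51032 / 0.37
BER = $137924.32 (to the nearest cent)

$137924.32


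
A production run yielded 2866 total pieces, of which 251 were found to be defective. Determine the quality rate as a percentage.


Formula: Quality Rate = Good Pieces / Total Pieces * 100
Good pieces = 2866 - 251 = 2615
QR = 2615 / 2866 * 100 = 91.2%

91.2%


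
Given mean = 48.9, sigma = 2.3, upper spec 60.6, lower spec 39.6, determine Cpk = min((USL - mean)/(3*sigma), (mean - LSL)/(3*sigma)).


Cpu = (60.6 - 48.9) / (3 * 2.3) = 1.7
Cpl = (48.9 - 39.6) / (3 * 2.3) = 1.35
Cpk = min(1.7, 1.35) = 1.35

1.35


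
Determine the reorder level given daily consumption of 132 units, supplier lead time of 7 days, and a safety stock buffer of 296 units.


Formula: ROP = (Daily Demand * Lead Time) + Safety Stock
Demand during lead time = 132 * 7 = 924 units
ROP = 924 + 296 = 1220 units

1220 units


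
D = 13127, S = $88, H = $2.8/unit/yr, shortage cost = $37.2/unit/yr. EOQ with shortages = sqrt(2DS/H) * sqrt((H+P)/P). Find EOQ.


Formula: EOQ* = sqrt(2DS/H) * sqrt((H+P)/P)
Base EOQ = sqrt(2*13127*88/2.8) = 908.36 units
Correction = sqrt((2.8+37.2)/37.2) = 1.03695
EOQ* = 908.36 * 1.03695 = 941.9 units

941.9 units


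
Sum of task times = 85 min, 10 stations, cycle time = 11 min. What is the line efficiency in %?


Formula: Efficiency = Sum of Task Times / (N_stations * CT) * 100
Total station capacity = 10 stations * 11 min = 110 min
Efficiency = 85 / 110 * 100 = 77.3%

77.3%


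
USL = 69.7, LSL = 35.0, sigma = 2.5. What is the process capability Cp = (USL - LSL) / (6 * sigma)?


Cp = (69.7 - 35.0) / (6 * 2.5)

2.31


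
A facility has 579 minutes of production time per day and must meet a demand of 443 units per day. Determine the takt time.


Formula: Takt Time = Available Production Time / Customer Demand
Takt = 579 min/day / 443 units/day
Takt = 1.31 min/unit

1.31 min/unit


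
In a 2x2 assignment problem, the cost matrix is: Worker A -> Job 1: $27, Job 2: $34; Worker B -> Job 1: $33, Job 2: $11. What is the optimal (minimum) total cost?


Option 1: A->1 + B->2 = $27 + $11 = $38
Option 2: A->2 + B->1 = $34 + $33 = $67
Min cost = min($38, $67) = $38

$38


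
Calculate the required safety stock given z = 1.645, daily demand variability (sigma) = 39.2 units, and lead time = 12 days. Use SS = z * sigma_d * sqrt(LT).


Formula: SS = z * sigma_d * sqrt(LT)
sqrt(LT) = sqrt(12) = 3.4641
SS = 1.645 * 39.2 * 3.4641
SS = 223.4 units

223.4 units


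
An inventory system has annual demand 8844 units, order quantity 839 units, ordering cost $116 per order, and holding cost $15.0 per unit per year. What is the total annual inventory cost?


TC = 8844/839 * 116 + 839/2 * 15.0

$7515.27


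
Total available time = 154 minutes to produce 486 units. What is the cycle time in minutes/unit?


Formula: CT = Available Time / Number of Units
CT = 154 min / 486 units
CT = 0.32 min/unit

0.32 min/unit


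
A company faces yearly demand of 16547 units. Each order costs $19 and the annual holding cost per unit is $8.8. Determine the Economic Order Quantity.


Formula: EOQ = sqrt(2 * D * S / H)
Numerator: 2 * 16547 * 19 = 628786
2DS/H = 628786 / 8.8 = 71453.0
EOQ = sqrt(71453.0) = 267.3 units

267.3 units


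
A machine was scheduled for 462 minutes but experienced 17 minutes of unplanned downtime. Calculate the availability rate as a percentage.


Formula: Availability = (Planned Time - Downtime) / Planned Time * 100
Uptime = 462 - 17 = 445 min
Availability = 445 / 462 * 100 = 96.3%

96.3%


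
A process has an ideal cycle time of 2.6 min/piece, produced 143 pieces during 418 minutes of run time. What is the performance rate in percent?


Formula: Performance = (Ideal CT * Total Count) / Run Time * 100
Ideal output time = 2.6 * 143 = 371.8 min
Performance = 371.8 / 418 * 100 = 88.9%

88.9%


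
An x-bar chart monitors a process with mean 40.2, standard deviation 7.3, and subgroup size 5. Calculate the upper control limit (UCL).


UCL = 40.2 + 3 * 7.3 / sqrt(5)

49.99


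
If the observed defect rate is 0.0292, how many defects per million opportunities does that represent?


DPMO = defect_rate * 1000000 = 0.0292 * 1000000

29200


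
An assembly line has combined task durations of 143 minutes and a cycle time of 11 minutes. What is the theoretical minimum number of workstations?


Formula: N_min = ceil(Sum of Task Times / Cycle Time)
N_min = ceil(143 min / 11 min) = ceil(13.0)
N_min = 13 stations

13


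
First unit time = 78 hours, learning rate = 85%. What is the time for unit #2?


Formula: T_n = T_1 * (learning_rate)^(log2(n)) where learning_rate = rate/100
Doublings = log2(2) = 1
T_n = 78 * 0.85^1
T_n = 78 * 0.85 = 66.3 hours

66.3 hours


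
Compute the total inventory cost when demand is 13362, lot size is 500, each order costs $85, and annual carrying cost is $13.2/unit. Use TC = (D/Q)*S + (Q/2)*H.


TC = 13362/500 * 85 + 500/2 * 13.2

$5571.54


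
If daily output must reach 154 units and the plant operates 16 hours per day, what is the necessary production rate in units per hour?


Formula: Production Rate = Daily Demand / Available Hours
Rate = 154 units/day / 16 hours/day
Rate = 9.6 units/hour

9.6 units/hour


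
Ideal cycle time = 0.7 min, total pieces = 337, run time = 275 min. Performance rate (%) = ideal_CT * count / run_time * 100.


Formula: Performance = (Ideal CT * Total Count) / Run Time * 100
Ideal output time = 0.7 * 337 = 235.9 min
Performance = 235.9 / 275 * 100 = 85.8%

85.8%


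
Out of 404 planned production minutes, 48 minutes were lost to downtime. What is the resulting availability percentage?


Formula: Availability = (Planned Time - Downtime) / Planned Time * 100
Uptime = 404 - 48 = 356 min
Availability = 356 / 404 * 100 = 88.1%

88.1%


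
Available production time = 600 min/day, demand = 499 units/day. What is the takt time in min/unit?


Formula: Takt Time = Available Production Time / Customer Demand
Takt = 600 min/day / 499 units/day
Takt = 1.2 min/unit

1.2 min/unit


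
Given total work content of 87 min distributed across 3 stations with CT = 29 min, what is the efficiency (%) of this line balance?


Formula: Efficiency = Sum of Task Times / (N_stations * CT) * 100
Total station capacity = 3 stations * 29 min = 87 min
Efficiency = 87 / 87 * 100 = 100.0%

100.0%


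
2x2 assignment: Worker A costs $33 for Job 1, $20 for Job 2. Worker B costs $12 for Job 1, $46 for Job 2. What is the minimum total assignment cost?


Option 1: A->1 + B->2 = $33 + $46 = $79
Option 2: A->2 + B->1 = $20 + $12 = $32
Min cost = min($79, $32) = $32

$32


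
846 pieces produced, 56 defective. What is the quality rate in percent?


Formula: Quality Rate = Good Pieces / Total Pieces * 100
Good pieces = 846 - 56 = 790
QR = 790 / 846 * 100 = 93.4%

93.4%


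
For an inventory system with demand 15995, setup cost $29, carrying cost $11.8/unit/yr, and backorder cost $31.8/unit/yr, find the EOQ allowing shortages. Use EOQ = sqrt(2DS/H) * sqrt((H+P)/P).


Formula: EOQ* = sqrt(2DS/H) * sqrt((H+P)/P)
Base EOQ = sqrt(2*15995*29/11.8) = 280.39 units
Correction = sqrt((11.8+31.8)/31.8) = 1.17093
EOQ* = 280.39 * 1.17093 = 328.3 units

328.3 units


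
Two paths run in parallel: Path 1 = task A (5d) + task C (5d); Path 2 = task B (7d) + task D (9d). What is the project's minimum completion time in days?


Path 1 = 5 + 5 = 10 days
Path 2 = 7 + 9 = 16 days
Duration = max(10, 16) = 16 days

16 days


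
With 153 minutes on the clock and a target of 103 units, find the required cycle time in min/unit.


Formula: CT = Available Time / Number of Units
CT = 153 min / 103 units
CT = 1.49 min/unit

1.49 min/unit


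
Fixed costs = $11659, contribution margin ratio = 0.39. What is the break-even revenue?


Formula: BER = Fixed Costs / Contribution Margin Ratio
BER = $11659 / 0.39
BER = $29894.87 (to the nearest cent)

$29894.87


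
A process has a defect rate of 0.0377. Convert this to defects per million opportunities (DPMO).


DPMO = defect_rate * 1000000 = 0.0377 * 1000000

37700


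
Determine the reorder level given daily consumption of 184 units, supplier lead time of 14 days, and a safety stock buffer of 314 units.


Formula: ROP = (Daily Demand * Lead Time) + Safety Stock
Demand during lead time = 184 * 14 = 2576 units
ROP = 2576 + 314 = 2890 units

2890 units


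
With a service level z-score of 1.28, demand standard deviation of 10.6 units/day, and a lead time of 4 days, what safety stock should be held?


Formula: SS = z * sigma_d * sqrt(LT)
sqrt(LT) = sqrt(4) = 2.0
SS = 1.28 * 10.6 * 2.0
SS = 27.1 units

27.1 units


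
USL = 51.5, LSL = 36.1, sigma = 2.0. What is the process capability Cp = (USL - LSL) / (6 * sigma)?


Cp = (51.5 - 36.1) / (6 * 2.0)

1.28


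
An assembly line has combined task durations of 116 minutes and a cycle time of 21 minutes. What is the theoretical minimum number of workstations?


Formula: N_min = ceil(Sum of Task Times / Cycle Time)
N_min = ceil(116 min / 21 min) = ceil(5.5238)
N_min = 6 stations

6


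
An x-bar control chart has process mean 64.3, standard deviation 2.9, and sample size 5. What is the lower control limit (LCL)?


LCL = 64.3 - 3 * 2.9 / sqrt(5)

60.41


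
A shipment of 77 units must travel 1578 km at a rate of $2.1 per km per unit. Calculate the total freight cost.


TC = dist * cost * units = 1578 * 2.1 * 77 = $255162.60

$255162.60


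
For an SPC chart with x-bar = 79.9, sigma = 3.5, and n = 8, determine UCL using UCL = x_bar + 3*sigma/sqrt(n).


UCL = 79.9 + 3 * 3.5 / sqrt(8)

83.61


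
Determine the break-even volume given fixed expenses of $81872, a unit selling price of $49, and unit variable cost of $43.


Formula: BEQ = Fixed Costs / (Price - Variable Cost)
Contribution margin = $49 - $43 = $6/unit
BEQ = ceil($81872 / $6/unit) = ceil(13645.33) = 13646 units

13646 units


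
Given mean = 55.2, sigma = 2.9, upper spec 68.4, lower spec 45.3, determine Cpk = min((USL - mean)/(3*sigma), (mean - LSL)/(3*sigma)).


Cpu = (68.4 - 55.2) / (3 * 2.9) = 1.52
Cpl = (55.2 - 45.3) / (3 * 2.9) = 1.14
Cpk = min(1.52, 1.14) = 1.14

1.14


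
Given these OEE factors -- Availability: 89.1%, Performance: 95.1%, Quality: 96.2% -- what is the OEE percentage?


Formula: OEE = Availability * Performance * Quality / 10000
A * P = 89.1% * 95.1% / 100 = 84.73%
OEE = 84.73% * 96.2% / 100 = 81.5%

81.5%


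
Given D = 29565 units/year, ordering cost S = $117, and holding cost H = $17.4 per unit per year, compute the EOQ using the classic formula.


Formula: EOQ = sqrt(2 * D * S / H)
Numerator: 2 * 29565 * 117 = 6918210
2DS/H = 6918210 / 17.4 = 397598.3
EOQ = sqrt(397598.3) = 630.6 units

630.6 units


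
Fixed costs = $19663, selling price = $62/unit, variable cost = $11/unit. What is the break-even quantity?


Formula: BEQ = Fixed Costs / (Price - Variable Cost)
Contribution margin = $62 - $11 = $51/unit
BEQ = ceil($19663 / $51/unit) = ceil(385.55) = 386 units

386 units


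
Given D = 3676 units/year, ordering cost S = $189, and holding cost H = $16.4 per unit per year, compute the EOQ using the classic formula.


Formula: EOQ = sqrt(2 * D * S / H)
Numerator: 2 * 3676 * 189 = 1389528
2DS/H = 1389528 / 16.4 = 84727.3
EOQ = sqrt(84727.3) = 291.1 units

291.1 units


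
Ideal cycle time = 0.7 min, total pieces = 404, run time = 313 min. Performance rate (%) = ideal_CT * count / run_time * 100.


Formula: Performance = (Ideal CT * Total Count) / Run Time * 100
Ideal output time = 0.7 * 404 = 282.8 min
Performance = 282.8 / 313 * 100 = 90.4%

90.4%


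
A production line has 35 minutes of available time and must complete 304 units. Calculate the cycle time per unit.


Formula: CT = Available Time / Number of Units
CT = 35 min / 304 units
CT = 0.12 min/unit

0.12 min/unit


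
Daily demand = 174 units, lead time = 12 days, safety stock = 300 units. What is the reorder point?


Formula: ROP = (Daily Demand * Lead Time) + Safety Stock
Demand during lead time = 174 * 12 = 2088 units
ROP = 2088 + 300 = 2388 units

2388 units


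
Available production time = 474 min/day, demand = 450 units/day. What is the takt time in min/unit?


Formula: Takt Time = Available Production Time / Customer Demand
Takt = 474 min/day / 450 units/day
Takt = 1.05 min/unit

1.05 min/unit


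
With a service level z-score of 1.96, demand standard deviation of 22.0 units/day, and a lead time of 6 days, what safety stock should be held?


Formula: SS = z * sigma_d * sqrt(LT)
sqrt(LT) = sqrt(6) = 2.4495
SS = 1.96 * 22.0 * 2.4495
SS = 105.6 units

105.6 units


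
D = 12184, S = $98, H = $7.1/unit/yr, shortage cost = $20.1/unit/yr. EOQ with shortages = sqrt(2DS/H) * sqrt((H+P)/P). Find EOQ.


Formula: EOQ* = sqrt(2DS/H) * sqrt((H+P)/P)
Base EOQ = sqrt(2*12184*98/7.1) = 579.95 units
Correction = sqrt((7.1+20.1)/20.1) = 1.16329
EOQ* = 579.95 * 1.16329 = 674.7 units

674.7 units


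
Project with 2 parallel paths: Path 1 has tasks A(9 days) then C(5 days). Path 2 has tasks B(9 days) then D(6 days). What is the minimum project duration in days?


Path 1 = 9 + 5 = 14 days
Path 2 = 9 + 6 = 15 days
Duration = max(14, 15) = 15 days

15 days


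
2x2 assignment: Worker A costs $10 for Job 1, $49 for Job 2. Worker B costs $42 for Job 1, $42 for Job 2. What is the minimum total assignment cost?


Option 1: A->1 + B->2 = $10 + $42 = $52
Option 2: A->2 + B->1 = $49 + $42 = $91
Min cost = min($52, $91) = $52

$52


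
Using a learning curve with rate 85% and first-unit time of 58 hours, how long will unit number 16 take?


Formula: T_n = T_1 * (learning_rate)^(log2(n)) where learning_rate = rate/100
Doublings = log2(16) = 4
T_n = 58 * 0.85^4
T_n = 58 * 0.522 = 30.3 hours

30.3 hours


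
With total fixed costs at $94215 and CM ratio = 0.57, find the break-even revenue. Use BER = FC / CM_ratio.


Formula: BER = Fixed Costs / Contribution Margin Ratio
BER = $94215 / 0.57
BER = $165289.47 (to the nearest cent)

$165289.47


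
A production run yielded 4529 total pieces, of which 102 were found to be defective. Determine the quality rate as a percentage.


Formula: Quality Rate = Good Pieces / Total Pieces * 100
Good pieces = 4529 - 102 = 4427
QR = 4427 / 4529 * 100 = 97.7%

97.7%


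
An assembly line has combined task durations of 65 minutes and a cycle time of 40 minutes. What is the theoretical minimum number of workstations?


Formula: N_min = ceil(Sum of Task Times / Cycle Time)
N_min = ceil(65 min / 40 min) = ceil(1.625)
N_min = 2 stations

2


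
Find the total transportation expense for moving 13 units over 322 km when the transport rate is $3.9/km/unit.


TC = dist * cost * units = 322 * 3.9 * 13 = $16325.40

$16325.40


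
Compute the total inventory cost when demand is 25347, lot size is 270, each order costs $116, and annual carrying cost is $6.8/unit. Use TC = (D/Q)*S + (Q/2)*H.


TC = 25347/270 * 116 + 270/2 * 6.8

$11807.82


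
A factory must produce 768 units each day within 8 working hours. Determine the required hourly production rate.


Formula: Production Rate = Daily Demand / Available Hours
Rate = 768 units/day / 8 hours/day
Rate = 96.0 units/hour

96.0 units/hour


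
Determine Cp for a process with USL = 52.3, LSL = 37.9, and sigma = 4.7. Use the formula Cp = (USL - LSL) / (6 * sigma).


Cp = (52.3 - 37.9) / (6 * 4.7)

0.51


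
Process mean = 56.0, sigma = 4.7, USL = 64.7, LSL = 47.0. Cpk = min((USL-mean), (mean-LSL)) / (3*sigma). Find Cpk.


Cpu = (64.7 - 56.0) / (3 * 4.7) = 0.62
Cpl = (56.0 - 47.0) / (3 * 4.7) = 0.64
Cpk = min(0.62, 0.64) = 0.62

0.62


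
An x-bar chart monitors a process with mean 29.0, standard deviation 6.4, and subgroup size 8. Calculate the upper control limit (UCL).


UCL = 29.0 + 3 * 6.4 / sqrt(8)

35.79


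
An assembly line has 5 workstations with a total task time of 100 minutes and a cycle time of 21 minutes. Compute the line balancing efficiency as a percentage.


Formula: Efficiency = Sum of Task Times / (N_stations * CT) * 100
Total station capacity = 5 stations * 21 min = 105 min
Efficiency = 100 / 105 * 100 = 95.2%

95.2%


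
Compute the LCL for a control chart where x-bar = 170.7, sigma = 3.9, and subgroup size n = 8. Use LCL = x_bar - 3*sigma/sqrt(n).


LCL = 170.7 - 3 * 3.9 / sqrt(8)

166.56


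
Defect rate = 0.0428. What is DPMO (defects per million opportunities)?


DPMO = defect_rate * 1000000 = 0.0428 * 1000000

42800


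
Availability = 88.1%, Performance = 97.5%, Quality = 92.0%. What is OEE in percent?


Formula: OEE = Availability * Performance * Quality / 10000
A * P = 88.1% * 97.5% / 100 = 85.9%
OEE = 85.9% * 92.0% / 100 = 79.0%

79.0%


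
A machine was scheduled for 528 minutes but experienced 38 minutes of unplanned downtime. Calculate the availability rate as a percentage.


Formula: Availability = (Planned Time - Downtime) / Planned Time * 100
Uptime = 528 - 38 = 490 min
Availability = 490 / 528 * 100 = 92.8%

92.8%


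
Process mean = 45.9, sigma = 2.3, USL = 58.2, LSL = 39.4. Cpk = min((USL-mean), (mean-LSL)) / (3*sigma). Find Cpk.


Cpu = (58.2 - 45.9) / (3 * 2.3) = 1.78
Cpl = (45.9 - 39.4) / (3 * 2.3) = 0.94
Cpk = min(1.78, 0.94) = 0.94

0.94


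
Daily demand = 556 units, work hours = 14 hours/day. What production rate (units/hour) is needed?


Formula: Production Rate = Daily Demand / Available Hours
Rate = 556 units/day / 14 hours/day
Rate = 39.7 units/hour

39.7 units/hour


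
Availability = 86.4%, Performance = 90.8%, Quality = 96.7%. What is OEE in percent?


Formula: OEE = Availability * Performance * Quality / 10000
A * P = 86.4% * 90.8% / 100 = 78.45%
OEE = 78.45% * 96.7% / 100 = 75.9%

75.9%


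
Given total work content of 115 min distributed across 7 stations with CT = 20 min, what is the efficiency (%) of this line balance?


Formula: Efficiency = Sum of Task Times / (N_stations * CT) * 100
Total station capacity = 7 stations * 20 min = 140 min
Efficiency = 115 / 140 * 100 = 82.1%

82.1%


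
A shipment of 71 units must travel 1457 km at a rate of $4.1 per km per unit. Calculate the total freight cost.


TC = dist * cost * units = 1457 * 4.1 * 71 = $424132.70

$424132.70


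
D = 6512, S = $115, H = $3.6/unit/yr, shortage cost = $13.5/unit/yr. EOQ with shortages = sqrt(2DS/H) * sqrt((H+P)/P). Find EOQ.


Formula: EOQ* = sqrt(2DS/H) * sqrt((H+P)/P)
Base EOQ = sqrt(2*6512*115/3.6) = 645.02 units
Correction = sqrt((3.6+13.5)/13.5) = 1.12546
EOQ* = 645.02 * 1.12546 = 725.9 units

725.9 units


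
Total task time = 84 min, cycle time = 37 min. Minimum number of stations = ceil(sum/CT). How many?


Formula: N_min = ceil(Sum of Task Times / Cycle Time)
N_min = ceil(84 min / 37 min) = ceil(2.2703)
N_min = 3 stations

3


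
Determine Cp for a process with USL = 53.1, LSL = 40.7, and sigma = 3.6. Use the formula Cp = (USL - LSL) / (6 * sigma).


Cp = (53.1 - 40.7) / (6 * 3.6)

0.57


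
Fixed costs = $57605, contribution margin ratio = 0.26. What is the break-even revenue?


Formula: BER = Fixed Costs / Contribution Margin Ratio
BER = $57605 / 0.26
BER = $221557.69 (to the nearest cent)

$221557.69


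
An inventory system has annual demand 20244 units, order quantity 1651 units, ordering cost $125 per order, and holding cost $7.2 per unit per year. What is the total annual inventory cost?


TC = 20244/1651 * 125 + 1651/2 * 7.2

$7476.31


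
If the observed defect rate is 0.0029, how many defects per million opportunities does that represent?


DPMO = defect_rate * 1000000 = 0.0029 * 1000000

2900


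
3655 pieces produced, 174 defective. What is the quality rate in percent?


Formula: Quality Rate = Good Pieces / Total Pieces * 100
Good pieces = 3655 - 174 = 3481
QR = 3481 / 3655 * 100 = 95.2%

95.2%


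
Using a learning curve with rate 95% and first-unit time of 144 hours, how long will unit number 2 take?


Formula: T_n = T_1 * (learning_rate)^(log2(n)) where learning_rate = rate/100
Doublings = log2(2) = 1
T_n = 144 * 0.95^1
T_n = 144 * 0.95 = 136.8 hours

136.8 hours


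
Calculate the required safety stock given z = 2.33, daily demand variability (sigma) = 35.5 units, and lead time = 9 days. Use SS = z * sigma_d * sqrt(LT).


Formula: SS = z * sigma_d * sqrt(LT)
sqrt(LT) = sqrt(9) = 3.0
SS = 2.33 * 35.5 * 3.0
SS = 248.1 units

248.1 units


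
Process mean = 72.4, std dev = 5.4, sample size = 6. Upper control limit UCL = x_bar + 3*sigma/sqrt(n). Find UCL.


UCL = 72.4 + 3 * 5.4 / sqrt(6)

79.01


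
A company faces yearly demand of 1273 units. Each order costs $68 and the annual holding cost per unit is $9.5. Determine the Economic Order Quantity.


Formula: EOQ = sqrt(2 * D * S / H)
Numerator: 2 * 1273 * 68 = 173128
2DS/H = 173128 / 9.5 = 18224.0
EOQ = sqrt(18224.0) = 135.0 units

135.0 units


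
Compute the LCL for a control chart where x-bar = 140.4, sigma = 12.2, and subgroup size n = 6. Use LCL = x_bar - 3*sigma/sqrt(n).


LCL = 140.4 - 3 * 12.2 / sqrt(6)

125.46


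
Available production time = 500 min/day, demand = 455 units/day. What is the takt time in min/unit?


Formula: Takt Time = Available Production Time / Customer Demand
Takt = 500 min/day / 455 units/day
Takt = 1.1 min/unit

1.1 min/unit


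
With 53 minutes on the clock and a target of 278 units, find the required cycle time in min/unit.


Formula: CT = Available Time / Number of Units
CT = 53 min / 278 units
CT = 0.19 min/unit

0.19 min/unit


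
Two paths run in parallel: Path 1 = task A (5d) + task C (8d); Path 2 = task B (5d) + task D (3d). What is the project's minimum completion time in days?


Path 1 = 5 + 8 = 13 days
Path 2 = 5 + 3 = 8 days
Duration = max(13, 8) = 13 days

13 days


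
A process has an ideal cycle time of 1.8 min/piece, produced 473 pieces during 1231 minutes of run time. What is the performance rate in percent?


Formula: Performance = (Ideal CT * Total Count) / Run Time * 100
Ideal output time = 1.8 * 473 = 851.4 min
Performance = 851.4 / 1231 * 100 = 69.2%

69.2%


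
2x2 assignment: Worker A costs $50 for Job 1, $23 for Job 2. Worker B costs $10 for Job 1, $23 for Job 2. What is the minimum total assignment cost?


Option 1: A->1 + B->2 = $50 + $23 = $73
Option 2: A->2 + B->1 = $23 + $10 = $33
Min cost = min($73, $33) = $33

$33


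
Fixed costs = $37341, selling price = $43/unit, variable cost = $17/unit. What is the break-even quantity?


Formula: BEQ = Fixed Costs / (Price - Variable Cost)
Contribution margin = $43 - $17 = $26/unit
BEQ = ceil($37341 / $26/unit) = ceil(1436.19) = 1437 units

1437 units


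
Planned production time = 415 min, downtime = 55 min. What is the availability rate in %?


Formula: Availability = (Planned Time - Downtime) / Planned Time * 100
Uptime = 415 - 55 = 360 min
Availability = 360 / 415 * 100 = 86.7%

86.7%


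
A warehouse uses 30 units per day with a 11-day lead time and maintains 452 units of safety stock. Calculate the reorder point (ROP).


Formula: ROP = (Daily Demand * Lead Time) + Safety Stock
Demand during lead time = 30 * 11 = 330 units
ROP = 330 + 452 = 782 units

782 units


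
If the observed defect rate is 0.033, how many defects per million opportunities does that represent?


DPMO = defect_rate * 1000000 = 0.033 * 1000000

33000


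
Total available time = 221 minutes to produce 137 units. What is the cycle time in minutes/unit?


Formula: CT = Available Time / Number of Units
CT = 221 min / 137 units
CT = 1.61 min/unit

1.61 min/unit


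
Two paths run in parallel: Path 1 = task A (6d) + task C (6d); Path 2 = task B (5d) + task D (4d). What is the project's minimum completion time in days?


Path 1 = 6 + 6 = 12 days
Path 2 = 5 + 4 = 9 days
Duration = max(12, 9) = 12 days

12 days


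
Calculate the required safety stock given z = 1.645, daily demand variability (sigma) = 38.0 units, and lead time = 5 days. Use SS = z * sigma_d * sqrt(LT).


Formula: SS = z * sigma_d * sqrt(LT)
sqrt(LT) = sqrt(5) = 2.2361
SS = 1.645 * 38.0 * 2.2361
SS = 139.8 units

139.8 units


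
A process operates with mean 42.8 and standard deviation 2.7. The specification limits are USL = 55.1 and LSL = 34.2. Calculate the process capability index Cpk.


Cpu = (55.1 - 42.8) / (3 * 2.7) = 1.52
Cpl = (42.8 - 34.2) / (3 * 2.7) = 1.06
Cpk = min(1.52, 1.06) = 1.06

1.06


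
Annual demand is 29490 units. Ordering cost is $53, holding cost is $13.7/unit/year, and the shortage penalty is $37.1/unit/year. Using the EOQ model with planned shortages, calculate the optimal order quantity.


Formula: EOQ* = sqrt(2DS/H) * sqrt((H+P)/P)
Base EOQ = sqrt(2*29490*53/13.7) = 477.67 units
Correction = sqrt((13.7+37.1)/37.1) = 1.17016
EOQ* = 477.67 * 1.17016 = 559.0 units

559.0 units


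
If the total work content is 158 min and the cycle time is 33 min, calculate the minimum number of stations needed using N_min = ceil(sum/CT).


Formula: N_min = ceil(Sum of Task Times / Cycle Time)
N_min = ceil(158 min / 33 min) = ceil(4.7879)
N_min = 5 stations

5


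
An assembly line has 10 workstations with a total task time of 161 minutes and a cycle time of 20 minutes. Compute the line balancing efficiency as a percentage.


Formula: Efficiency = Sum of Task Times / (N_stations * CT) * 100
Total station capacity = 10 stations * 20 min = 200 min
Efficiency = 161 / 200 * 100 = 80.5%

80.5%


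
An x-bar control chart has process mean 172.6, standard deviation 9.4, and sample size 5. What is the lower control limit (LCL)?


LCL = 172.6 - 3 * 9.4 / sqrt(5)

159.99


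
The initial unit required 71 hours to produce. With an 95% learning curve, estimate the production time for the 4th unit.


Formula: T_n = T_1 * (learning_rate)^(log2(n)) where learning_rate = rate/100
Doublings = log2(4) = 2
T_n = 71 * 0.95^2
T_n = 71 * 0.9025 = 64.1 hours

64.1 hours


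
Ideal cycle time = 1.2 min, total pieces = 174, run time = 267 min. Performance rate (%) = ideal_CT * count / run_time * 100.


Formula: Performance = (Ideal CT * Total Count) / Run Time * 100
Ideal output time = 1.2 * 174 = 208.8 min
Performance = 208.8 / 267 * 100 = 78.2%

78.2%


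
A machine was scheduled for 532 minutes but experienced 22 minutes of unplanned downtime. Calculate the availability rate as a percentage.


Formula: Availability = (Planned Time - Downtime) / Planned Time * 100
Uptime = 532 - 22 = 510 min
Availability = 510 / 532 * 100 = 95.9%

95.9%


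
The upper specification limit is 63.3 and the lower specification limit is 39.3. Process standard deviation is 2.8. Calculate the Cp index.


Cp = (63.3 - 39.3) / (6 * 2.8)

1.43


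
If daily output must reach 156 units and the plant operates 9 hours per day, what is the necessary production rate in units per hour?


Formula: Production Rate = Daily Demand / Available Hours
Rate = 156 units/day / 9 hours/day
Rate = 17.3 units/hour

17.3 units/hour


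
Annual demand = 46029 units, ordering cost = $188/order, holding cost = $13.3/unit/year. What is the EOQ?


Formula: EOQ = sqrt(2 * D * S / H)
Numerator: 2 * 46029 * 188 = 17306904
2DS/H = 17306904 / 13.3 = 1301271.0
EOQ = sqrt(1301271.0) = 1140.7 units

1140.7 units


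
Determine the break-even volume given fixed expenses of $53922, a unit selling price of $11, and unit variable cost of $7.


Formula: BEQ = Fixed Costs / (Price - Variable Cost)
Contribution margin = $11 - $7 = $4/unit
BEQ = ceil($53922 / $4/unit) = ceil(13480.5) = 13481 units

13481 units


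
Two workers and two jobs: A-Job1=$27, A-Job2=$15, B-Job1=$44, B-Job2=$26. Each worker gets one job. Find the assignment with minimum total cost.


Option 1: A->1 + B->2 = $27 + $26 = $53
Option 2: A->2 + B->1 = $15 + $44 = $59
Min cost = min($53, $59) = $53

$53


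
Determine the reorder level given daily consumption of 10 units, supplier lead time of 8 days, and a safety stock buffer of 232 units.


Formula: ROP = (Daily Demand * Lead Time) + Safety Stock
Demand during lead time = 10 * 8 = 80 units
ROP = 80 + 232 = 312 units

312 units


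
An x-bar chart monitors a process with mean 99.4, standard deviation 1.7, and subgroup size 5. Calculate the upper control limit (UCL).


UCL = 99.4 + 3 * 1.7 / sqrt(5)

101.68


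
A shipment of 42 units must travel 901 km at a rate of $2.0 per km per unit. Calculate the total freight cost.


TC = dist * cost * units = 901 * 2.0 * 42 = $75684.00

$75684.00


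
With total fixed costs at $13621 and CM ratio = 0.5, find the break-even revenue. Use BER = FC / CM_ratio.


Formula: BER = Fixed Costs / Contribution Margin Ratio
BER = $13621 / 0.5
BER = $27242.00 (to the nearest cent)

$27242.00


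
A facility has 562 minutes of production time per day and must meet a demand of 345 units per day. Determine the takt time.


Formula: Takt Time = Available Production Time / Customer Demand
Takt = 562 min/day / 345 units/day
Takt = 1.63 min/unit

1.63 min/unit


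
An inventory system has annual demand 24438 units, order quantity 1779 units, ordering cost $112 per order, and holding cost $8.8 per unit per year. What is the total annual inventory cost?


TC = 24438/1779 * 112 + 1779/2 * 8.8

$9366.14


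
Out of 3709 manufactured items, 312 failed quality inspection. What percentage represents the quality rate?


Formula: Quality Rate = Good Pieces / Total Pieces * 100
Good pieces = 3709 - 312 = 3397
QR = 3397 / 3709 * 100 = 91.6%

91.6%


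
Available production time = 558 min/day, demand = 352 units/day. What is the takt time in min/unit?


Formula: Takt Time = Available Production Time / Customer Demand
Takt = 558 min/day / 352 units/day
Takt = 1.59 min/unit

1.59 min/unit


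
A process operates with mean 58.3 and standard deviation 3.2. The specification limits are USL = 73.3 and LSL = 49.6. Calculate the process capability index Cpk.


Cpu = (73.3 - 58.3) / (3 * 3.2) = 1.56
Cpl = (58.3 - 49.6) / (3 * 3.2) = 0.91
Cpk = min(1.56, 0.91) = 0.91

0.91


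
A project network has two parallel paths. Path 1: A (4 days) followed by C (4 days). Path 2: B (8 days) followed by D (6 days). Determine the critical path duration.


Path 1 = 4 + 4 = 8 days
Path 2 = 8 + 6 = 14 days
Duration = max(8, 14) = 14 days

14 days


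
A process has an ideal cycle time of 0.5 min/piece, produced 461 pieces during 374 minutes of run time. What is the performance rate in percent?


Formula: Performance = (Ideal CT * Total Count) / Run Time * 100
Ideal output time = 0.5 * 461 = 230.5 min
Performance = 230.5 / 374 * 100 = 61.6%

61.6%


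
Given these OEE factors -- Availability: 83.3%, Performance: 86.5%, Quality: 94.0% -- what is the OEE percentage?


Formula: OEE = Availability * Performance * Quality / 10000
A * P = 83.3% * 86.5% / 100 = 72.05%
OEE = 72.05% * 94.0% / 100 = 67.7%

67.7%


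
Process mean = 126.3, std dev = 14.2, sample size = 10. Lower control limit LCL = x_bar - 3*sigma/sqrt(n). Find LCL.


LCL = 126.3 - 3 * 14.2 / sqrt(10)

112.83


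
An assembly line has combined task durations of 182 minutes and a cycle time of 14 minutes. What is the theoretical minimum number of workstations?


Formula: N_min = ceil(Sum of Task Times / Cycle Time)
N_min = ceil(182 min / 14 min) = ceil(13.0)
N_min = 13 stations

13


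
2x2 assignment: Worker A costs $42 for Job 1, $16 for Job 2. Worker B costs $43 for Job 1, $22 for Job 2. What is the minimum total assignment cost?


Option 1: A->1 + B->2 = $42 + $22 = $64
Option 2: A->2 + B->1 = $16 + $43 = $59
Min cost = min($64, $59) = $59

$59


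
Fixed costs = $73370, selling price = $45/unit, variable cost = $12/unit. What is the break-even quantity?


Formula: BEQ = Fixed Costs / (Price - Variable Cost)
Contribution margin = $45 - $12 = $33/unit
BEQ = ceil($73370 / $33/unit) = ceil(2223.33) = 2224 units

2224 units


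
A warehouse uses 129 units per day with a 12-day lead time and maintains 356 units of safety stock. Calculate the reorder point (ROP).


Formula: ROP = (Daily Demand * Lead Time) + Safety Stock
Demand during lead time = 129 * 12 = 1548 units
ROP = 1548 + 356 = 1904 units

1904 units


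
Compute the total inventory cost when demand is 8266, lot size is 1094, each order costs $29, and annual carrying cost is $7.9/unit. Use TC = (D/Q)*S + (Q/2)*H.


TC = 8266/1094 * 29 + 1094/2 * 7.9

$4540.42


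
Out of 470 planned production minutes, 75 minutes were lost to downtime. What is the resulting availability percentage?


Formula: Availability = (Planned Time - Downtime) / Planned Time * 100
Uptime = 470 - 75 = 395 min
Availability = 395 / 470 * 100 = 84.0%

84.0%


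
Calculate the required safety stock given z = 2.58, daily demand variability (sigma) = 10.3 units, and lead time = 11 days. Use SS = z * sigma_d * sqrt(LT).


Formula: SS = z * sigma_d * sqrt(LT)
sqrt(LT) = sqrt(11) = 3.3166
SS = 2.58 * 10.3 * 3.3166
SS = 88.1 units

88.1 units


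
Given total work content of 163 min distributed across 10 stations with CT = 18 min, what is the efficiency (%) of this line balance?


Formula: Efficiency = Sum of Task Times / (N_stations * CT) * 100
Total station capacity = 10 stations * 18 min = 180 min
Efficiency = 163 / 180 * 100 = 90.6%

90.6%


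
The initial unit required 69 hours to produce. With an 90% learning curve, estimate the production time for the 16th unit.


Formula: T_n = T_1 * (learning_rate)^(log2(n)) where learning_rate = rate/100
Doublings = log2(16) = 4
T_n = 69 * 0.9^4
T_n = 69 * 0.6561 = 45.3 hours

45.3 hours


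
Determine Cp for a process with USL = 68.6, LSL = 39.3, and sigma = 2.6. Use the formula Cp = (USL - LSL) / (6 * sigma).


Cp = (68.6 - 39.3) / (6 * 2.6)

1.88


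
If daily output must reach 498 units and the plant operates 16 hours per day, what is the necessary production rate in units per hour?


Formula: Production Rate = Daily Demand / Available Hours
Rate = 498 units/day / 16 hours/day
Rate = 31.1 units/hour

31.1 units/hour


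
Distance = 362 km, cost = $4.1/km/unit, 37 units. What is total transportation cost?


TC = dist * cost * units = 362 * 4.1 * 37 = $54915.40

$54915.40


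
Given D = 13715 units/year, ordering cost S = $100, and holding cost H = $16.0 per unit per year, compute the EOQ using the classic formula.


Formula: EOQ = sqrt(2 * D * S / H)
Numerator: 2 * 13715 * 100 = 2743000
2DS/H = 2743000 / 16.0 = 171437.5
EOQ = sqrt(171437.5) = 414.1 units

414.1 units


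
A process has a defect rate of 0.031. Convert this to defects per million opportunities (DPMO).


DPMO = defect_rate * 1000000 = 0.031 * 1000000

31000


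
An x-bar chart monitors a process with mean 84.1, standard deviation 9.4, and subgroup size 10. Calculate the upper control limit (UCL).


UCL = 84.1 + 3 * 9.4 / sqrt(10)

93.02


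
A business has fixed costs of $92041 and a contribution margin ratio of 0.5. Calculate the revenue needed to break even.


Formula: BER = Fixed Costs / Contribution Margin Ratio
BER = $92041 / 0.5
BER = $184082.00 (to the nearest cent)

$184082.00


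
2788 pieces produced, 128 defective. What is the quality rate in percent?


Formula: Quality Rate = Good Pieces / Total Pieces * 100
Good pieces = 2788 - 128 = 2660
QR = 2660 / 2788 * 100 = 95.4%

95.4%


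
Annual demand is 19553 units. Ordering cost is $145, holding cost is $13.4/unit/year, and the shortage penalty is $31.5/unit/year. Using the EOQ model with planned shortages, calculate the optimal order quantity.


Formula: EOQ* = sqrt(2DS/H) * sqrt((H+P)/P)
Base EOQ = sqrt(2*19553*145/13.4) = 650.51 units
Correction = sqrt((13.4+31.5)/31.5) = 1.1939
EOQ* = 650.51 * 1.1939 = 776.6 units

776.6 units


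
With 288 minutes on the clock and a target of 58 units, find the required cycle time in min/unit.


Formula: CT = Available Time / Number of Units
CT = 288 min / 58 units
CT = 4.97 min/unit

4.97 min/unit


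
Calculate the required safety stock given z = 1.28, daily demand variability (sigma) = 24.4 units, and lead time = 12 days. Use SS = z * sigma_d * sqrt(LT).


Formula: SS = z * sigma_d * sqrt(LT)
sqrt(LT) = sqrt(12) = 3.4641
SS = 1.28 * 24.4 * 3.4641
SS = 108.2 units

108.2 units


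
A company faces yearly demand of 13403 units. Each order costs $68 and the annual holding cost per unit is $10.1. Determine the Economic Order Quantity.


Formula: EOQ = sqrt(2 * D * S / H)
Numerator: 2 * 13403 * 68 = 1822808
2DS/H = 1822808 / 10.1 = 180476.0
EOQ = sqrt(180476.0) = 424.8 units

424.8 units


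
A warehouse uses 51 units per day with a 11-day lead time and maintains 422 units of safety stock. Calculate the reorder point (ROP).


Formula: ROP = (Daily Demand * Lead Time) + Safety Stock
Demand during lead time = 51 * 11 = 561 units
ROP = 561 + 422 = 983 units

983 units


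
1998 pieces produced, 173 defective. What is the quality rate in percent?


Formula: Quality Rate = Good Pieces / Total Pieces * 100
Good pieces = 1998 - 173 = 1825
QR = 1825 / 1998 * 100 = 91.3%

91.3%


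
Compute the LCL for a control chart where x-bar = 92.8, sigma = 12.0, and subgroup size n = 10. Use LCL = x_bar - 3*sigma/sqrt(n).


LCL = 92.8 - 3 * 12.0 / sqrt(10)

81.42


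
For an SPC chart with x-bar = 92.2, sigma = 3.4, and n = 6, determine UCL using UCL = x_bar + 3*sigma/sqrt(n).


UCL = 92.2 + 3 * 3.4 / sqrt(6)

96.36


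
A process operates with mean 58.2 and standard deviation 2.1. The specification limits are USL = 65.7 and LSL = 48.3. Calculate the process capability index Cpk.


Cpu = (65.7 - 58.2) / (3 * 2.1) = 1.19
Cpl = (58.2 - 48.3) / (3 * 2.1) = 1.57
Cpk = min(1.19, 1.57) = 1.19

1.19


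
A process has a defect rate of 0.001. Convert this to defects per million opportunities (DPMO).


DPMO = defect_rate * 1000000 = 0.001 * 1000000

1000


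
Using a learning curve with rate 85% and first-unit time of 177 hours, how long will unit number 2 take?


Formula: T_n = T_1 * (learning_rate)^(log2(n)) where learning_rate = rate/100
Doublings = log2(2) = 1
T_n = 177 * 0.85^1
T_n = 177 * 0.85 = 150.5 hours

150.5 hours


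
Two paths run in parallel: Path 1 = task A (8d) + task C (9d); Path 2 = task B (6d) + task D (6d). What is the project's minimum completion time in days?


Path 1 = 8 + 9 = 17 days
Path 2 = 6 + 6 = 12 days
Duration = max(17, 12) = 17 days

17 days


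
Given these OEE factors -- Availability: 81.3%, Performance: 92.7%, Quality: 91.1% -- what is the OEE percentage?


Formula: OEE = Availability * Performance * Quality / 10000
A * P = 81.3% * 92.7% / 100 = 75.37%
OEE = 75.37% * 91.1% / 100 = 68.7%

68.7%


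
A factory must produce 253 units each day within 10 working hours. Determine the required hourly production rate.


Formula: Production Rate = Daily Demand / Available Hours
Rate = 253 units/day / 10 hours/day
Rate = 25.3 units/hour

25.3 units/hour


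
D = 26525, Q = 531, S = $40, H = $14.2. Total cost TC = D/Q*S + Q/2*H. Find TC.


TC = 26525/531 * 40 + 531/2 * 14.2

$5768.22


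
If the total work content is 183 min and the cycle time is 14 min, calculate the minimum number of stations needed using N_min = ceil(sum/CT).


Formula: N_min = ceil(Sum of Task Times / Cycle Time)
N_min = ceil(183 min / 14 min) = ceil(13.0714)
N_min = 14 stations

14


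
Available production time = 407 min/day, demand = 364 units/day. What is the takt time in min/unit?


Formula: Takt Time = Available Production Time / Customer Demand
Takt = 407 min/day / 364 units/day
Takt = 1.12 min/unit

1.12 min/unit
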